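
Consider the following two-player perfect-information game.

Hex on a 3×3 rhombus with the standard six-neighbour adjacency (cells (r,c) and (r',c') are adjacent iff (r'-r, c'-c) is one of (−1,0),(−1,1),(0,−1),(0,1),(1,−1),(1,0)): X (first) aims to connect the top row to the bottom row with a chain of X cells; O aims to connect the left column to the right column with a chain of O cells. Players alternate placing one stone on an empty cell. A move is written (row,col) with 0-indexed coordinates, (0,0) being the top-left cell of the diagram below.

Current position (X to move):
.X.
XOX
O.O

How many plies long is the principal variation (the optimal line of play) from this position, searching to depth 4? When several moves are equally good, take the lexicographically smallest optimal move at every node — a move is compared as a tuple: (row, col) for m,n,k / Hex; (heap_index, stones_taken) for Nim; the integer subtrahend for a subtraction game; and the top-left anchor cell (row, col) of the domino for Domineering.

PV length from [.X./XOX/O.O]: 2 plies

p1 X@[.X./XOX/O.O]: (0,0)[XX./XOX/O.O]-1* (0,2)[.XX/XOX/O.O]-1 (2,1)[.X./XOX/OXO]-1
p2 O@[XX./XOX/O.O]: (0,2)[XXO/XOX/O.O]+1* (2,1)[XX./XOX/OOO]+1
p3 X@[XXO/XOX/O.O] terminal -1; root [.X./XOX/O.O] d4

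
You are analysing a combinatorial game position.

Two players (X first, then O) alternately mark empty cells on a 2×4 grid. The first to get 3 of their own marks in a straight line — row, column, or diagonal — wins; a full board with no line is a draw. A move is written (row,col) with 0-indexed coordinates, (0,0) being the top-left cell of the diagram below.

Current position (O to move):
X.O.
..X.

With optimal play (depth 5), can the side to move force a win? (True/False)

[X.O./..X.] O move#1: (0,1):+0/XOO./..X.*, (0,3):+0/X.OO/..X., (1,0):+0/X.O./O.X., (1,1):+0/X.O./.OX., (1,3):+0/X.O./..XO
[XOO./..X.] X move#2: (0,3):+0/XOOX/..X.*, (1,0):-1/XOO./X.X., (1,1):-1/XOO./.XX., (1,3):-1/XOO./..XX
[XOOX/..X.] O move#3: (1,0):+0/XOOX/O.X.*, (1,1):+0/XOOX/.OX., (1,3):+0/XOOX/..XO
[XOOX/O.X.] X move#4: (1,1):+0/XOOX/OXX.*, (1,3):+0/XOOX/O.XX
[XOOX/OXX.] O move#5: (1,3):+0/XOOX/OXXO*
[XOOX/OXXO] end (terminal +0, X#6); searched X.O./..X. to 5

O winning at [X.O./..X.]: False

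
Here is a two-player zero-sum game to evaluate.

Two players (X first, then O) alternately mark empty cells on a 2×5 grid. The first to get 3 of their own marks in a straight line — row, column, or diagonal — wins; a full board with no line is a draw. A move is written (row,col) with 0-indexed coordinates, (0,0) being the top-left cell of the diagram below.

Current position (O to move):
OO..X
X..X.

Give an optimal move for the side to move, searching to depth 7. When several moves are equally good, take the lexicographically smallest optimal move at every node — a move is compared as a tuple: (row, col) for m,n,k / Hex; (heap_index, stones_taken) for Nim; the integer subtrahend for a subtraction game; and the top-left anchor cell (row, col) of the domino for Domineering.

O's best at [OO..X/X..X.]: (0,2)

[OO..X/X..X.] O move#1: (0,2):+1/OOO.X/X..X.*, (0,3):+0/OO.OX/X..X., (1,1):+0/OO..X/XO.X., (1,2):+0/OO..X/X.OX., (1,4):+0/OO..X/X..XO
[OOO.X/X..X.] end (terminal -1, X#2); searched OO..X/X..X. to 7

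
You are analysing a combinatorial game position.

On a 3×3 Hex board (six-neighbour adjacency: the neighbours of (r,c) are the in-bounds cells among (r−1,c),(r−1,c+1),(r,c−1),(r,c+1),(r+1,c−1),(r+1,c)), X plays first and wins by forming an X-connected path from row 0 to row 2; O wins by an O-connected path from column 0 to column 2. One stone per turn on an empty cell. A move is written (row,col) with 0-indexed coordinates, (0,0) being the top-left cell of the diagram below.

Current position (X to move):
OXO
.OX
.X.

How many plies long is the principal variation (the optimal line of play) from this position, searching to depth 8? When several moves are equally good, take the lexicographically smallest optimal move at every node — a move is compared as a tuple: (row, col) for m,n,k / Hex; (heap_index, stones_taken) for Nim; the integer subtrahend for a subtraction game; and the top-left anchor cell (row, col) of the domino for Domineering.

[OXO/.OX/.X.] X move#1: (1,0):-1/OXO/XOX/.X.*, (2,0):-1/OXO/.OX/XX., (2,2):-1/OXO/.OX/.XX
[OXO/XOX/.X.] O move#2: (2,0):+1/OXO/XOX/OX.*, (2,2):-1/OXO/XOX/.XO
[OXO/XOX/OX.] end (terminal -1, X#3); searched OXO/.OX/.X. to 8

PV length from [OXO/.OX/.X.]: 2 plies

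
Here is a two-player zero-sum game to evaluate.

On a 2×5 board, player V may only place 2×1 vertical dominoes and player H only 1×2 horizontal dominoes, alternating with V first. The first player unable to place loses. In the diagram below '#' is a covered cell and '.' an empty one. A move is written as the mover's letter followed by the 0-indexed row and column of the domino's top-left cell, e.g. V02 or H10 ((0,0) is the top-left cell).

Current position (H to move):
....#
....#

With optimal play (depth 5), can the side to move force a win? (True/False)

H winning at [....#/....#]: True

[....#/....#] H move#1: H00:-1/##..#/....#, H01:+1/.##.#/....#*, H02:-1/..###/....#, H10:-1/....#/##..#, H11:+1/....#/.##.#, H12:-1/....#/..###
[.##.#/....#] V move#2: V00:-1/###.#/#...#*, V03:-1/.####/...##
[###.#/#...#] H move#3: H11:-1/###.#/###.#, H12:+1/###.#/#.###*
[###.#/#.###] end (terminal -1, V#4); searched ....#/....# to 5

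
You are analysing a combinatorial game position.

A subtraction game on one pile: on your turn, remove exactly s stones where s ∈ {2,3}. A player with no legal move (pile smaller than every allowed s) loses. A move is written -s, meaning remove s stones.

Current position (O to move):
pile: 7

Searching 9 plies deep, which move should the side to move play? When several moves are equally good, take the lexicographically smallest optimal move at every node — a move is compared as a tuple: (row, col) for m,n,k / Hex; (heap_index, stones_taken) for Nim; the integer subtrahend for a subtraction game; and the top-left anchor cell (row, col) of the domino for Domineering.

p1 O@[7]: -2[5]+1* -3[4]-1
p2 X@[5]: -2[3]-1* -3[2]-1
p3 O@[3]: -2[1]+1* -3[0]+1
p4 X@[1] terminal -1; root [7] d9

O's best at [7]: -2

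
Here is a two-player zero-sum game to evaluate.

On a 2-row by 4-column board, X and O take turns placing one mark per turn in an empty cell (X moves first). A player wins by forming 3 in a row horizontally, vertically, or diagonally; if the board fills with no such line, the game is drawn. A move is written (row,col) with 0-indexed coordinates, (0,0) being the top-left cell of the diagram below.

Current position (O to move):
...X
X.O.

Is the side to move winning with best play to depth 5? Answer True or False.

[...X/X.O.] O move#1: (0,0):+0/O..X/X.O.*, (0,1):+0/.O.X/X.O., (0,2):+0/..OX/X.O., (1,1):+0/...X/XOO., (1,3):+0/...X/X.OO
[O..X/X.O.] X move#2: (0,1):+0/OX.X/X.O.*, (0,2):+0/O.XX/X.O., (1,1):+0/O..X/XXO., (1,3):+0/O..X/X.OX
[OX.X/X.O.] O move#3: (0,2):+0/OXOX/X.O.*, (1,1):-1/OX.X/XOO., (1,3):-1/OX.X/X.OO
[OXOX/X.O.] X move#4: (1,1):+0/OXOX/XXO.*, (1,3):+0/OXOX/X.OX
[OXOX/XXO.] O move#5: (1,3):+0/OXOX/XXOO*
[OXOX/XXOO] end (terminal +0, X#6); searched ...X/X.O. to 5

O winning at [...X/X.O.]: False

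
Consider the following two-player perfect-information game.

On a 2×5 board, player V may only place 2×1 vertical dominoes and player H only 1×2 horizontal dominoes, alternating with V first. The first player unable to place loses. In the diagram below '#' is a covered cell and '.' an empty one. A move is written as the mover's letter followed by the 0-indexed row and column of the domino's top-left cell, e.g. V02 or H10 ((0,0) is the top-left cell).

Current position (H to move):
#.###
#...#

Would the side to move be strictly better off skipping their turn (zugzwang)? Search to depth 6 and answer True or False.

zugzwang(#.###/#...#, H) = False

p1 H@[#.###/#...#]: H11[#.###/###.#]+1* H12[#.###/#.###]-1
p2 V@[#.###/###.#] terminal -1; root [#.###/#...#] d6
suppose H passes — search the same position with V to move:
pass> p1 V@[#.###/#...#]: V01[#####/##..#]-1*
pass> p2 H@[#####/##..#]: H12[#####/#####]+1*
pass> p3 V@[#####/#####] terminal -1; root [#.###/#...#] d6
for H: play +1, pass +1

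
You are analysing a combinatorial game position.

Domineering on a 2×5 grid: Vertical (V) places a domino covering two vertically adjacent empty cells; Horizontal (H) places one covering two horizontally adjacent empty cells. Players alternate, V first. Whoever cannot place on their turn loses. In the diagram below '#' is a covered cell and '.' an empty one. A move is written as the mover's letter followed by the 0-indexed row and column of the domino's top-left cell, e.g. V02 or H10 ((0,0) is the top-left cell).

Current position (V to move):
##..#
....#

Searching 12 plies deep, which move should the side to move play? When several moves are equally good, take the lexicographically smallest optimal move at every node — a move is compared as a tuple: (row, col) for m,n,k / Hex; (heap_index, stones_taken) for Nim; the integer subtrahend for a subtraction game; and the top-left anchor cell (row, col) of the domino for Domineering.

V's best at [##..#/....#]: V02

p1 V@[##..#/....#]: V02[###.#/..#.#]+1* V03[##.##/...##]-1
p2 H@[###.#/..#.#]: H10[###.#/###.#]-1*
p3 V@[###.#/###.#]: V03[#####/#####]+1*
p4 H@[#####/#####] terminal -1; root [##..#/....#] d12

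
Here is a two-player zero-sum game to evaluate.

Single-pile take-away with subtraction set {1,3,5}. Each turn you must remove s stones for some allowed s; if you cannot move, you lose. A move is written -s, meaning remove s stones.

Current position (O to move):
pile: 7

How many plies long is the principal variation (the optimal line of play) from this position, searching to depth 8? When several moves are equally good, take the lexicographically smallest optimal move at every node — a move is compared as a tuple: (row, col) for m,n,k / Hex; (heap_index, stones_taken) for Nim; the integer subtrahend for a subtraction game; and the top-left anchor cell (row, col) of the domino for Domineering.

ply 1, O at 7 | -1=+1→6*; -3=+1→4; -5=+1→2
ply 2, X at 6 | -1=-1→5*; -3=-1→3; -5=-1→1
ply 3, O at 5 | -1=+1→4*; -3=+1→2; -5=+1→0
ply 4, X at 4 | -1=-1→3*; -3=-1→1
ply 5, O at 3 | -1=+1→2*; -3=+1→0
ply 6, X at 2 | -1=-1→1*
ply 7, O at 1 | -1=+1→0*
ply 8: 0 is terminal -1 (X); from 7 depth 8

PV length from [7]: 7 plies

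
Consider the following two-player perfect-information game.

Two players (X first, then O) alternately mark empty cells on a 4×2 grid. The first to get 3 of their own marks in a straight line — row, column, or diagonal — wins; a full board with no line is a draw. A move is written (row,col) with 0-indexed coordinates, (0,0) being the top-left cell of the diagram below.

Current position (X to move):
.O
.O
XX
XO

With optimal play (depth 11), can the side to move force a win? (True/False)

X winning at [.O/.O/XX/XO]: True

ply 1, X at .O/.O/XX/XO | (0,0)=+0→XO/.O/XX/XO; (1,0)=+1→.O/XO/XX/XO*
ply 2: .O/XO/XX/XO is terminal -1 (O); from .O/.O/XX/XO depth 11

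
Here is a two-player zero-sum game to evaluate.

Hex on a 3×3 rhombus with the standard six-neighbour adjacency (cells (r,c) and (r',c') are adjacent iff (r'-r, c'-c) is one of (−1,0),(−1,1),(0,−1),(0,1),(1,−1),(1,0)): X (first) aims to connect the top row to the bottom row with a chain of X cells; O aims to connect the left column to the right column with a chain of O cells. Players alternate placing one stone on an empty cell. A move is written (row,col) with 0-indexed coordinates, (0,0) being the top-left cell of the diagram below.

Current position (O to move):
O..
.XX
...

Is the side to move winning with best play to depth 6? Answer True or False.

[O../.XX/...] O move#1: (0,1):-1/OO./.XX/...*, (0,2):-1/O.O/.XX/..., (1,0):-1/O../OXX/..., (2,0):-1/O../.XX/O.., (2,1):-1/O../.XX/.O., (2,2):-1/O../.XX/..O
[OO./.XX/...] X move#2: (0,2):+1/OOX/.XX/...*, (1,0):-1/OO./XXX/..., (2,0):-1/OO./.XX/X.., (2,1):-1/OO./.XX/.X., (2,2):-1/OO./.XX/..X
[OOX/.XX/...] O move#3: (1,0):-1/OOX/OXX/...*, (2,0):-1/OOX/.XX/O.., (2,1):-1/OOX/.XX/.O., (2,2):-1/OOX/.XX/..O
[OOX/OXX/...] X move#4: (2,0):+1/OOX/OXX/X..*, (2,1):+1/OOX/OXX/.X., (2,2):+1/OOX/OXX/..X
[OOX/OXX/X..] end (terminal -1, O#5); searched O../.XX/... to 6

O winning at [O../.XX/...]: False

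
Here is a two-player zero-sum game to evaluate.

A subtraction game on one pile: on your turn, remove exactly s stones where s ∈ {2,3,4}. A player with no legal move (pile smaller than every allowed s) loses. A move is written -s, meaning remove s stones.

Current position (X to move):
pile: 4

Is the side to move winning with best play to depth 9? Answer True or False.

X winning at [4]: True

ply 1, X at 4 | -2=-1→2; -3=+1→1*; -4=+1→0
ply 2: 1 is terminal -1 (O); from 4 depth 9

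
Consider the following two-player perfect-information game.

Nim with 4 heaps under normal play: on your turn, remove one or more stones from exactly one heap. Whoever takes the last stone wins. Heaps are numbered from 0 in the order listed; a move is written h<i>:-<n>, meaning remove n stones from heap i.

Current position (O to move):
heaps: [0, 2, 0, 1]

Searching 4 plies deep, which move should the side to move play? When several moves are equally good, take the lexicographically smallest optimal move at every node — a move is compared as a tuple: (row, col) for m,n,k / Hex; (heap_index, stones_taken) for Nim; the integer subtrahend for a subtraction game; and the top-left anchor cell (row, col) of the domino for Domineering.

O's best at [(0,2,0,1)]: h1:-1

[(0,2,0,1)] O move#1: h1:-1:+1/(0,1,0,1)*, h1:-2:-1/(0,0,0,1), h3:-1:-1/(0,2,0,0)
[(0,1,0,1)] X move#2: h1:-1:-1/(0,0,0,1)*, h3:-1:-1/(0,1,0,0)
[(0,0,0,1)] O move#3: h3:-1:+1/(0,0,0,0)*
[(0,0,0,0)] end (terminal -1, X#4); searched (0,2,0,1) to 4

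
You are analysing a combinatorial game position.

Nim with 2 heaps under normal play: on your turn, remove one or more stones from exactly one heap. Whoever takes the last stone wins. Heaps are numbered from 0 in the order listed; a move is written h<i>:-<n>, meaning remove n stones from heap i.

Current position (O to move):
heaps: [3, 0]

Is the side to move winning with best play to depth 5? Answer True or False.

O winning at [(3,0)]: True

[(3,0)] O move#1: h0:-1:-1/(2,0), h0:-2:-1/(1,0), h0:-3:+1/(0,0)*
[(0,0)] end (terminal -1, X#2); searched (3,0) to 5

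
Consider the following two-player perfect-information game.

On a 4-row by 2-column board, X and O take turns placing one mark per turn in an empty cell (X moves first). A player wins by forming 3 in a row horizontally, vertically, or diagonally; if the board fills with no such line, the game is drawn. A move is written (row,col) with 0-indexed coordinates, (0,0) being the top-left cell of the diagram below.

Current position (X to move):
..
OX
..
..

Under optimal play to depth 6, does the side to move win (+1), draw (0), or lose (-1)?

[../OX/../..] X move#1: (0,0):+0/X./OX/../.., (0,1):+0/.X/OX/../.., (2,0):+0/../OX/X./.., (2,1):+1/../OX/.X/..*, (3,0):+0/../OX/../X., (3,1):+0/../OX/../.X
[../OX/.X/..] O move#2: (0,0):-1/O./OX/.X/..*, (0,1):-1/.O/OX/.X/.., (2,0):-1/../OX/OX/.., (3,0):-1/../OX/.X/O., (3,1):-1/../OX/.X/.O
[O./OX/.X/..] X move#3: (0,1):+1/OX/OX/.X/..*, (2,0):+1/O./OX/XX/.., (3,0):-1/O./OX/.X/X., (3,1):+1/O./OX/.X/.X
[OX/OX/.X/..] end (terminal -1, O#4); searched ../OX/../.. to 6

value(../OX/../.., X) = +1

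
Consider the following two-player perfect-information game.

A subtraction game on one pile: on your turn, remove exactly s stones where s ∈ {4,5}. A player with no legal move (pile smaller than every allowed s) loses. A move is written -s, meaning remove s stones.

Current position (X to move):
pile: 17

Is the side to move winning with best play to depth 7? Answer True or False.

X winning at [17]: True

ply 1, X at 17 | -4=-1→13; -5=+1→12*
ply 2, O at 12 | -4=-1→8*; -5=-1→7
ply 3, X at 8 | -4=-1→4; -5=+1→3*
ply 4: 3 is terminal -1 (O); from 17 depth 7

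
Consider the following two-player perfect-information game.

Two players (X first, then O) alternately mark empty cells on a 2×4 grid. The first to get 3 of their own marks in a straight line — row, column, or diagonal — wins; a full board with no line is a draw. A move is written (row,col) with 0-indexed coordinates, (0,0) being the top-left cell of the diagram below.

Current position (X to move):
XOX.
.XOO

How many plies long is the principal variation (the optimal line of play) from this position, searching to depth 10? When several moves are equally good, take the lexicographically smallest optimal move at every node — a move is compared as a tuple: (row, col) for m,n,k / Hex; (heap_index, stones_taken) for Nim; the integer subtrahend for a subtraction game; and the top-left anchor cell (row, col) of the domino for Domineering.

PV length from [XOX./.XOO]: 2 plies

p1 X@[XOX./.XOO]: (0,3)[XOXX/.XOO]+0* (1,0)[XOX./XXOO]+0
p2 O@[XOXX/.XOO]: (1,0)[XOXX/OXOO]+0*
p3 X@[XOXX/OXOO] terminal +0; root [XOX./.XOO] d10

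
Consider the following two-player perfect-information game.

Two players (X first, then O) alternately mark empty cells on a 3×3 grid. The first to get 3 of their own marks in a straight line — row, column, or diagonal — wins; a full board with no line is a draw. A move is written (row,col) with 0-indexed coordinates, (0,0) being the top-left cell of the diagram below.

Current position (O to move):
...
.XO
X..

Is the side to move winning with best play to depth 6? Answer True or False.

O winning at [.../.XO/X..]: False

ply 1, O at .../.XO/X.. | (0,0)=-1→O../.XO/X..*; (0,1)=-1→.O./.XO/X..; (0,2)=-1→..O/.XO/X..; (1,0)=-1→.../OXO/X..; (2,1)=-1→.../.XO/XO.; (2,2)=-1→.../.XO/X.O
ply 2, X at O../.XO/X.. | (0,1)=+1→OX./.XO/X..*; (0,2)=+1→O.X/.XO/X..; (1,0)=-1→O../XXO/X..; (2,1)=+1→O../.XO/XX.; (2,2)=+1→O../.XO/X.X
ply 3, O at OX./.XO/X.. | (0,2)=-1→OXO/.XO/X..*; (1,0)=-1→OX./OXO/X..; (2,1)=-1→OX./.XO/XO.; (2,2)=-1→OX./.XO/X.O
ply 4, X at OXO/.XO/X.. | (1,0)=-1→OXO/XXO/X..; (2,1)=+1→OXO/.XO/XX.*; (2,2)=+0→OXO/.XO/X.X
ply 5: OXO/.XO/XX. is terminal -1 (O); from .../.XO/X.. depth 6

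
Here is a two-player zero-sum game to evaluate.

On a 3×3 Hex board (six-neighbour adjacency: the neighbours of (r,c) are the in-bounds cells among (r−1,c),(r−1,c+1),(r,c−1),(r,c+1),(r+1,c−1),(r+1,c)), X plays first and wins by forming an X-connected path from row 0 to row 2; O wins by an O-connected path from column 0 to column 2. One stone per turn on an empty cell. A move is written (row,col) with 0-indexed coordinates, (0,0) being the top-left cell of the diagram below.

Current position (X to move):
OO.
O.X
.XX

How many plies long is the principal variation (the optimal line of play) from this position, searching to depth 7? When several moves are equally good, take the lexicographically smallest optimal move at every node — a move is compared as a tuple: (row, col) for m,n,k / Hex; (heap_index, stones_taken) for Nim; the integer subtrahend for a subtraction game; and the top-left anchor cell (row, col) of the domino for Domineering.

p1 X@[OO./O.X/.XX]: (0,2)[OOX/O.X/.XX]+1* (1,1)[OO./OXX/.XX]-1 (2,0)[OO./O.X/XXX]-1
p2 O@[OOX/O.X/.XX] terminal -1; root [OO./O.X/.XX] d7

PV length from [OO./O.X/.XX]: 1 ply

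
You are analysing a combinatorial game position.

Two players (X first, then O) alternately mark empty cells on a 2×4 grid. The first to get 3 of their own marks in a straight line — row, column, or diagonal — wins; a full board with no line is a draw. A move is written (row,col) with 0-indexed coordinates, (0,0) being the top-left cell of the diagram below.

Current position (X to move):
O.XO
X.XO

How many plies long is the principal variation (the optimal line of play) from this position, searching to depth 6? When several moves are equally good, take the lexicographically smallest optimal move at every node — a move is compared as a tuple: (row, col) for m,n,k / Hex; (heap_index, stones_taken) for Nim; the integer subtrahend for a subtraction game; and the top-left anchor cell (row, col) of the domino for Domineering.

PV length from [O.XO/X.XO]: 1 ply

[O.XO/X.XO] X move#1: (0,1):+0/OXXO/X.XO, (1,1):+1/O.XO/XXXO*
[O.XO/XXXO] end (terminal -1, O#2); searched O.XO/X.XO to 6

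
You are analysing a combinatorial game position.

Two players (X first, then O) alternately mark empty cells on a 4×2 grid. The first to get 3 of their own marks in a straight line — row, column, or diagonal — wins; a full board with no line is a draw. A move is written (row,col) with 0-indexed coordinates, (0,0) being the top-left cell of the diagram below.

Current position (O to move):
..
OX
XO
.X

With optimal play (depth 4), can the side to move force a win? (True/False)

O winning at [../OX/XO/.X]: False

ply 1, O at ../OX/XO/.X | (0,0)=+0→O./OX/XO/.X*; (0,1)=+0→.O/OX/XO/.X; (3,0)=+0→../OX/XO/OX
ply 2, X at O./OX/XO/.X | (0,1)=+0→OX/OX/XO/.X*; (3,0)=+0→O./OX/XO/XX
ply 3, O at OX/OX/XO/.X | (3,0)=+0→OX/OX/XO/OX*
ply 4: OX/OX/XO/OX is terminal +0 (X); from ../OX/XO/.X depth 4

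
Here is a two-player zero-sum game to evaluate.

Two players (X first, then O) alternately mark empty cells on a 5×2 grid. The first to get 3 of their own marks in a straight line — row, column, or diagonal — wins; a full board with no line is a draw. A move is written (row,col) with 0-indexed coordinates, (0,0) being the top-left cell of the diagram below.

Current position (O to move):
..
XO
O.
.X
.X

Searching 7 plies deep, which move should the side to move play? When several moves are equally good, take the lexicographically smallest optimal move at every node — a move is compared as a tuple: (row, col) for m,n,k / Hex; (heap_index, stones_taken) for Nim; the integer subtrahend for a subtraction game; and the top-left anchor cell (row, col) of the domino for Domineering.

ply 1, O at ../XO/O./.X/.X | (0,0)=-1→O./XO/O./.X/.X; (0,1)=-1→.O/XO/O./.X/.X; (2,1)=+0→../XO/OO/.X/.X*; (3,0)=-1→../XO/O./OX/.X; (4,0)=-1→../XO/O./.X/OX
ply 2, X at ../XO/OO/.X/.X | (0,0)=-1→X./XO/OO/.X/.X; (0,1)=+0→.X/XO/OO/.X/.X*; (3,0)=-1→../XO/OO/XX/.X; (4,0)=-1→../XO/OO/.X/XX
ply 3, O at .X/XO/OO/.X/.X | (0,0)=+0→OX/XO/OO/.X/.X*; (3,0)=+0→.X/XO/OO/OX/.X; (4,0)=+0→.X/XO/OO/.X/OX
ply 4, X at OX/XO/OO/.X/.X | (3,0)=+0→OX/XO/OO/XX/.X*; (4,0)=+0→OX/XO/OO/.X/XX
ply 5, O at OX/XO/OO/XX/.X | (4,0)=+0→OX/XO/OO/XX/OX*
ply 6: OX/XO/OO/XX/OX is terminal +0 (X); from ../XO/O./.X/.X depth 7

O's best at [../XO/O./.X/.X]: (2,1)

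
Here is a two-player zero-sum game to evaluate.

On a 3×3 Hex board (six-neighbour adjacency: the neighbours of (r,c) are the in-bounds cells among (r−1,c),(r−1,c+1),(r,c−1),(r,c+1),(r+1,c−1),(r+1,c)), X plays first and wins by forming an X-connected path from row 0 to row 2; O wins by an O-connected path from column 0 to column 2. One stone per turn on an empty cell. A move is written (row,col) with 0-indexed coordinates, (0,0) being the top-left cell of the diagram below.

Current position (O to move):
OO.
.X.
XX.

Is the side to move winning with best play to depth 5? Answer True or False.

O winning at [OO./.X./XX.]: True

[OO./.X./XX.] O move#1: (0,2):+1/OOO/.X./XX.*, (1,0):-1/OO./OX./XX., (1,2):-1/OO./.XO/XX., (2,2):-1/OO./.X./XXO
[OOO/.X./XX.] end (terminal -1, X#2); searched OO./.X./XX. to 5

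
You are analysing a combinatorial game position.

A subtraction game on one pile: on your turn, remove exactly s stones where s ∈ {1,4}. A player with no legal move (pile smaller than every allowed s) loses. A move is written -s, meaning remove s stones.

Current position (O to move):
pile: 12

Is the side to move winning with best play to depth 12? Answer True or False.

[12] O move#1: -1:-1/11*, -4:-1/8
[11] X move#2: -1:+1/10*, -4:+1/7
[10] O move#3: -1:-1/9*, -4:-1/6
[9] X move#4: -1:-1/8, -4:+1/5*
[5] O move#5: -1:-1/4*, -4:-1/1
[4] X move#6: -1:-1/3, -4:+1/0*
[0] end (terminal -1, O#7); searched 12 to 12

O winning at [12]: False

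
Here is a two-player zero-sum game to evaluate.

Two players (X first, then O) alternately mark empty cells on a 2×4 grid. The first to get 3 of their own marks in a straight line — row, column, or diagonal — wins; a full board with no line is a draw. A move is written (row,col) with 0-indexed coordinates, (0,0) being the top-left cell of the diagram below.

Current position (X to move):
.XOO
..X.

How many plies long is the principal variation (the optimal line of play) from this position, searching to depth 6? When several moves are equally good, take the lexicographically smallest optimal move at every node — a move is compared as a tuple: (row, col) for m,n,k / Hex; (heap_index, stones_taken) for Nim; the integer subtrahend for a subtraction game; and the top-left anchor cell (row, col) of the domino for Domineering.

PV length from [.XOO/..X.]: 3 plies

[.XOO/..X.] X move#1: (0,0):+0/XXOO/..X., (1,0):+0/.XOO/X.X., (1,1):+1/.XOO/.XX.*, (1,3):+0/.XOO/..XX
[.XOO/.XX.] O move#2: (0,0):-1/OXOO/.XX.*, (1,0):-1/.XOO/OXX., (1,3):-1/.XOO/.XXO
[OXOO/.XX.] X move#3: (1,0):+1/OXOO/XXX.*, (1,3):+1/OXOO/.XXX
[OXOO/XXX.] end (terminal -1, O#4); searched .XOO/..X. to 6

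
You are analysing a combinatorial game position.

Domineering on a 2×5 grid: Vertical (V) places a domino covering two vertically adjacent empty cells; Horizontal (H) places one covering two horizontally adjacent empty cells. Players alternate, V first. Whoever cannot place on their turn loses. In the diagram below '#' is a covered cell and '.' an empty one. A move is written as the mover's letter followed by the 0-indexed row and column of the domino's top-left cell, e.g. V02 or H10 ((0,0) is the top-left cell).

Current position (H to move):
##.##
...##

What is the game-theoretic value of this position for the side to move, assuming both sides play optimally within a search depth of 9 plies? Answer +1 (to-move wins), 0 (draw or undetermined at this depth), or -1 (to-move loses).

[##.##/...##] H move#1: H10:-1/##.##/##.##, H11:+1/##.##/.####*
[##.##/.####] end (terminal -1, V#2); searched ##.##/...## to 9

value(##.##/...##, H) = +1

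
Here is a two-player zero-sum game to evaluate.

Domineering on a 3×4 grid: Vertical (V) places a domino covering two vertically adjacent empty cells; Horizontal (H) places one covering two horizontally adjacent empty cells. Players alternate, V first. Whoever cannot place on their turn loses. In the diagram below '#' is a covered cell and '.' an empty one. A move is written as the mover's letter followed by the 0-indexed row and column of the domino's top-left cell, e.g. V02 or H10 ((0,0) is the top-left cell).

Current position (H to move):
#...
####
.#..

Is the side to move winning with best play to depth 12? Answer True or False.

H winning at [#.../####/.#..]: True

[#.../####/.#..] H move#1: H01:+1/###./####/.#..*, H02:+1/#.##/####/.#.., H22:+1/#.../####/.###
[###./####/.#..] end (terminal -1, V#2); searched #.../####/.#.. to 12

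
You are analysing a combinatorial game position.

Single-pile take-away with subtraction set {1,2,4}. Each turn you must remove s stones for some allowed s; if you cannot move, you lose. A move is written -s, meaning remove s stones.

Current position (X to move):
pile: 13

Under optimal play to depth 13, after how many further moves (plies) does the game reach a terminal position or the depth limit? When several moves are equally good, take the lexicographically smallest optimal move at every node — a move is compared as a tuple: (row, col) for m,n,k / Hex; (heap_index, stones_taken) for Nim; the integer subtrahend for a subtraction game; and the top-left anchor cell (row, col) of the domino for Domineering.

PV length from [13]: 9 plies

p1 X@[13]: -1[12]+1* -2[11]-1 -4[9]+1
p2 O@[12]: -1[11]-1* -2[10]-1 -4[8]-1
p3 X@[11]: -1[10]-1 -2[9]+1* -4[7]-1
p4 O@[9]: -1[8]-1* -2[7]-1 -4[5]-1
p5 X@[8]: -1[7]-1 -2[6]+1* -4[4]-1
p6 O@[6]: -1[5]-1* -2[4]-1 -4[2]-1
p7 X@[5]: -1[4]-1 -2[3]+1* -4[1]-1
p8 O@[3]: -1[2]-1* -2[1]-1
p9 X@[2]: -1[1]-1 -2[0]+1*
p10 O@[0] terminal -1; root [13] d13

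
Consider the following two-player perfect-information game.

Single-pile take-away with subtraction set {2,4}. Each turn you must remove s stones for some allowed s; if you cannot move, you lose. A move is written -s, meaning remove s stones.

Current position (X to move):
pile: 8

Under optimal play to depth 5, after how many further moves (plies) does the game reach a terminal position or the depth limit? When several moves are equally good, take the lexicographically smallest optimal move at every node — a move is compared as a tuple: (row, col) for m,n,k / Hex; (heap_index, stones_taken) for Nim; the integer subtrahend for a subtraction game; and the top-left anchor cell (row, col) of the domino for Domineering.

[8] X move#1: -2:+1/6*, -4:-1/4
[6] O move#2: -2:-1/4*, -4:-1/2
[4] X move#3: -2:-1/2, -4:+1/0*
[0] end (terminal -1, O#4); searched 8 to 5

PV length from [8]: 3 plies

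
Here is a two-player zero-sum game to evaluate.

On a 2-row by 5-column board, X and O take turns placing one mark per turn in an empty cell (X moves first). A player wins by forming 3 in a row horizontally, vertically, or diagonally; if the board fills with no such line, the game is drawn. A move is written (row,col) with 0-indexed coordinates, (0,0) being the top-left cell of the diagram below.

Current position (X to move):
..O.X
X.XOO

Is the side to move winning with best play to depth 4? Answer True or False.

[..O.X/X.XOO] X move#1: (0,0):+0/X.O.X/X.XOO, (0,1):+0/.XO.X/X.XOO, (0,3):+0/..OXX/X.XOO, (1,1):+1/..O.X/XXXOO*
[..O.X/XXXOO] end (terminal -1, O#2); searched ..O.X/X.XOO to 4

X winning at [..O.X/X.XOO]: True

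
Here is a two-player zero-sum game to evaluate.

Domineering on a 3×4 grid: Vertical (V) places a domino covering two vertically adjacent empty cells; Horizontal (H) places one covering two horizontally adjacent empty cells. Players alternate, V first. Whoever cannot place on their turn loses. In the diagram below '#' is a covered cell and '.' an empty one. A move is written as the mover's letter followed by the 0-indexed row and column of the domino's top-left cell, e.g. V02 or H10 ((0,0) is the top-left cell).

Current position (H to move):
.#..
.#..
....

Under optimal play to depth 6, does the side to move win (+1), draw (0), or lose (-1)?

p1 H@[.#../.#../....]: H02[.###/.#../....]-1 H12[.#../.###/....]+1* H20[.#../.#../##..]-1 H21[.#../.#../.##.]-1 H22[.#../.#../..##]-1
p2 V@[.#../.###/....]: V00[##../####/....]-1* V10[.#../####/#...]-1
p3 H@[##../####/....]: H02[####/####/....]+1* H20[##../####/##..]+1 H21[##../####/.##.]+1 H22[##../####/..##]+1
p4 V@[####/####/....] terminal -1; root [.#../.#../....] d6

value(.#../.#../...., H) = +1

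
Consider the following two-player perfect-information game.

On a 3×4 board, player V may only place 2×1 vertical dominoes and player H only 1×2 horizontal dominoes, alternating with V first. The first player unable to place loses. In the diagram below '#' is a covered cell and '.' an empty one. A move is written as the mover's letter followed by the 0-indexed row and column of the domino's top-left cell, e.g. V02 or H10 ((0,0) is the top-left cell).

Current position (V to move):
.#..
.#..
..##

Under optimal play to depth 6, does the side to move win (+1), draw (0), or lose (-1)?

value(.#../.#../..##, V) = +1

p1 V@[.#../.#../..##]: V00[##../##../..##]-1 V02[.##./.##./..##]+1* V03[.#.#/.#.#/..##]+1 V10[.#../##../#.##]-1
p2 H@[.##./.##./..##]: H20[.##./.##./####]-1*
p3 V@[.##./.##./####]: V00[###./###./####]+1* V03[.###/.###/####]+1
p4 H@[###./###./####] terminal -1; root [.#../.#../..##] d6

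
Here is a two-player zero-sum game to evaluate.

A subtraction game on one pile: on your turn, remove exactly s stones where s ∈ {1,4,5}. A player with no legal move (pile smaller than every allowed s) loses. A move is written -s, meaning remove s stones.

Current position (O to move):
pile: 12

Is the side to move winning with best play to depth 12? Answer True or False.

ply 1, O at 12 | -1=-1→11; -4=+1→8*; -5=-1→7
ply 2, X at 8 | -1=-1→7*; -4=-1→4; -5=-1→3
ply 3, O at 7 | -1=-1→6; -4=-1→3; -5=+1→2*
ply 4, X at 2 | -1=-1→1*
ply 5, O at 1 | -1=+1→0*
ply 6: 0 is terminal -1 (X); from 12 depth 12

O winning at [12]: True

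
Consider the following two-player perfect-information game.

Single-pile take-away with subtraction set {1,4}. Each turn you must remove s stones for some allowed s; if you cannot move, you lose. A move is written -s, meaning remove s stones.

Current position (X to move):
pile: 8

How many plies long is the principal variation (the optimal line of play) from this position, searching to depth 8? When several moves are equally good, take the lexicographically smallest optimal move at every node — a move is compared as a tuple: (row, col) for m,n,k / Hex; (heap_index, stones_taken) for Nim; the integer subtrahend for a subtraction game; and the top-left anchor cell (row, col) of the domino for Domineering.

[8] X move#1: -1:+1/7*, -4:-1/4
[7] O move#2: -1:-1/6*, -4:-1/3
[6] X move#3: -1:+1/5*, -4:+1/2
[5] O move#4: -1:-1/4*, -4:-1/1
[4] X move#5: -1:-1/3, -4:+1/0*
[0] end (terminal -1, O#6); searched 8 to 8

PV length from [8]: 5 plies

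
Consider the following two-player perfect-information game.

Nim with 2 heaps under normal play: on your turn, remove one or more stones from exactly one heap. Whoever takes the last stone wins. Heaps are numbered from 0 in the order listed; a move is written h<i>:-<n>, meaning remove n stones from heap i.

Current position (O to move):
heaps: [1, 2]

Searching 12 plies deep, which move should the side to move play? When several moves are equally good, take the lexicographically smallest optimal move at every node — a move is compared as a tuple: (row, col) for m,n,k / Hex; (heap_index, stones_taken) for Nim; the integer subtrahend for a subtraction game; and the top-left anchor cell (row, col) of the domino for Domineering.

O's best at [(1,2)]: h1:-1

[(1,2)] O move#1: h0:-1:-1/(0,2), h1:-1:+1/(1,1)*, h1:-2:-1/(1,0)
[(1,1)] X move#2: h0:-1:-1/(0,1)*, h1:-1:-1/(1,0)
[(0,1)] O move#3: h1:-1:+1/(0,0)*
[(0,0)] end (terminal -1, X#4); searched (1,2) to 12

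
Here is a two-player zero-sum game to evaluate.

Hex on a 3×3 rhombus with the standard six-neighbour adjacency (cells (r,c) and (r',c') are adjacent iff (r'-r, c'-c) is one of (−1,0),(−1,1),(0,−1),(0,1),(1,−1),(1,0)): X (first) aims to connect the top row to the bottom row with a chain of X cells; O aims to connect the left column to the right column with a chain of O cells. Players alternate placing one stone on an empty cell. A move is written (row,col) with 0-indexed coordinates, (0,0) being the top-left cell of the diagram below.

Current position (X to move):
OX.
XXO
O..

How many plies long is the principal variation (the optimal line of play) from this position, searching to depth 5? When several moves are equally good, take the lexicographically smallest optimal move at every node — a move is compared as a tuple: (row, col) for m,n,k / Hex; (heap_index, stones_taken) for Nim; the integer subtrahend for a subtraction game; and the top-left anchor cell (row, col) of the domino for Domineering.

[OX./XXO/O..] X move#1: (0,2):-1/OXX/XXO/O.., (2,1):+1/OX./XXO/OX.*, (2,2):-1/OX./XXO/O.X
[OX./XXO/OX.] end (terminal -1, O#2); searched OX./XXO/O.. to 5

PV length from [OX./XXO/O..]: 1 ply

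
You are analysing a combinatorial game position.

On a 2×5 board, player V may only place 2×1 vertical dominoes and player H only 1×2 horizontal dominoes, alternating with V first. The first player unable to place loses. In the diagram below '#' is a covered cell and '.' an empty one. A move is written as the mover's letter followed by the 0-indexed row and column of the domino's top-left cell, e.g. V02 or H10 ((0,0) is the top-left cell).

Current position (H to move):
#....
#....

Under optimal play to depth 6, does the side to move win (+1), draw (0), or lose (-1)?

value(#..../#...., H) = +1

[#..../#....] H move#1: H01:-1/###../#...., H02:+1/#.##./#....*, H03:-1/#..##/#...., H11:-1/#..../###.., H12:+1/#..../#.##., H13:-1/#..../#..##
[#.##./#....] V move#2: V01:-1/####./##...*, V04:-1/#.###/#...#
[####./##...] H move#3: H12:-1/####./####., H13:+1/####./##.##*
[####./##.##] end (terminal -1, V#4); searched #..../#.... to 6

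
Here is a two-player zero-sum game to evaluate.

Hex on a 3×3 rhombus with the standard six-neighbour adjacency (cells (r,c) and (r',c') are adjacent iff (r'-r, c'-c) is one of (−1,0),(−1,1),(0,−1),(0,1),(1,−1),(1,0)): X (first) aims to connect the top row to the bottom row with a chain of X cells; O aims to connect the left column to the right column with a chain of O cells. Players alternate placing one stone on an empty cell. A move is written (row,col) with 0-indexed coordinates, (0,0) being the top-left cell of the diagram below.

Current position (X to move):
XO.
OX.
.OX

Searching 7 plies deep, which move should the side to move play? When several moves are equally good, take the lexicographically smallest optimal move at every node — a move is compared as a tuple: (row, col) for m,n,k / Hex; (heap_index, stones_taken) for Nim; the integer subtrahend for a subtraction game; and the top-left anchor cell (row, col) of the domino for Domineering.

ply 1, X at XO./OX./.OX | (0,2)=+1→XOX/OX./.OX*; (1,2)=-1→XO./OXX/.OX; (2,0)=-1→XO./OX./XOX
ply 2, O at XOX/OX./.OX | (1,2)=-1→XOX/OXO/.OX*; (2,0)=-1→XOX/OX./OOX
ply 3, X at XOX/OXO/.OX | (2,0)=+1→XOX/OXO/XOX*
ply 4: XOX/OXO/XOX is terminal -1 (O); from XO./OX./.OX depth 7

X's best at [XO./OX./.OX]: (0,2)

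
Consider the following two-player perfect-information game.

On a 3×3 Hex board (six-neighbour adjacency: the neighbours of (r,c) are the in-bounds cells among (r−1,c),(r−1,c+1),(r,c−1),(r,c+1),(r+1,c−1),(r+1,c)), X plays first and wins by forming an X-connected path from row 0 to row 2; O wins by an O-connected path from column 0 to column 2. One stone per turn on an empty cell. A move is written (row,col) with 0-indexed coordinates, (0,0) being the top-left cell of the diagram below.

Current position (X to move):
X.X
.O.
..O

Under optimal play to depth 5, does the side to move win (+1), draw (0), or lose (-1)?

[X.X/.O./..O] X move#1: (0,1):-1/XXX/.O./..O*, (1,0):-1/X.X/XO./..O, (1,2):-1/X.X/.OX/..O, (2,0):-1/X.X/.O./X.O, (2,1):-1/X.X/.O./.XO
[XXX/.O./..O] O move#2: (1,0):+1/XXX/OO./..O*, (1,2):+1/XXX/.OO/..O, (2,0):+1/XXX/.O./O.O, (2,1):+1/XXX/.O./.OO
[XXX/OO./..O] X move#3: (1,2):-1/XXX/OOX/..O*, (2,0):-1/XXX/OO./X.O, (2,1):-1/XXX/OO./.XO
[XXX/OOX/..O] O move#4: (2,0):-1/XXX/OOX/O.O, (2,1):+1/XXX/OOX/.OO*
[XXX/OOX/.OO] end (terminal -1, X#5); searched X.X/.O./..O to 5

value(X.X/.O./..O, X) = -1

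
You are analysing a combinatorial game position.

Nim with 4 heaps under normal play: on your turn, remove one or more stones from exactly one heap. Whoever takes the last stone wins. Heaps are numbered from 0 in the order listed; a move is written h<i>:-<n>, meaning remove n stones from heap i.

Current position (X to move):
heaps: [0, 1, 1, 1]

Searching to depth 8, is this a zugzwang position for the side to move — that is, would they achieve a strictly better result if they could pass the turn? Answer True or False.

p1 X@[(0,1,1,1)]: h1:-1[(0,0,1,1)]+1* h2:-1[(0,1,0,1)]+1 h3:-1[(0,1,1,0)]+1
p2 O@[(0,0,1,1)]: h2:-1[(0,0,0,1)]-1* h3:-1[(0,0,1,0)]-1
p3 X@[(0,0,0,1)]: h3:-1[(0,0,0,0)]+1*
p4 O@[(0,0,0,0)] terminal -1; root [(0,1,1,1)] d8
pass branch (O moves first from the same position):
  | p1 O@[(0,1,1,1)]: h1:-1[(0,0,1,1)]+1* h2:-1[(0,1,0,1)]+1 h3:-1[(0,1,1,0)]+1
  | p2 X@[(0,0,1,1)]: h2:-1[(0,0,0,1)]-1* h3:-1[(0,0,1,0)]-1
  | p3 O@[(0,0,0,1)]: h3:-1[(0,0,0,0)]+1*
  | p4 X@[(0,0,0,0)] terminal -1; root [(0,1,1,1)] d8
X moving scores +1; X passing scores -1

zugzwang((0,1,1,1), X) = False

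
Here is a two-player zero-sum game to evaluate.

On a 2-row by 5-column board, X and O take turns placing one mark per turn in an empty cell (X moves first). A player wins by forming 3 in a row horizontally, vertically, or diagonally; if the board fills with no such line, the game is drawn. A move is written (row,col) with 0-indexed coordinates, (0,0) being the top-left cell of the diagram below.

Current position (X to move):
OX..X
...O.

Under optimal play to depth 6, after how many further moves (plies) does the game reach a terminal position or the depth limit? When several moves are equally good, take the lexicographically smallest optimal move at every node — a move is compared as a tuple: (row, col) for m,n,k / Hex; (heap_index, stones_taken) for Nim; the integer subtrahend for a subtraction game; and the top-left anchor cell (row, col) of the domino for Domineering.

p1 X@[OX..X/...O.]: (0,2)[OXX.X/...O.]+0* (0,3)[OX.XX/...O.]+0 (1,0)[OX..X/X..O.]-1 (1,1)[OX..X/.X.O.]+0 (1,2)[OX..X/..XO.]+0 (1,4)[OX..X/...OX]+0
p2 O@[OXX.X/...O.]: (0,3)[OXXOX/...O.]+0* (1,0)[OXX.X/O..O.]-1 (1,1)[OXX.X/.O.O.]-1 (1,2)[OXX.X/..OO.]-1 (1,4)[OXX.X/...OO]-1
p3 X@[OXXOX/...O.]: (1,0)[OXXOX/X..O.]-1 (1,1)[OXXOX/.X.O.]+0* (1,2)[OXXOX/..XO.]+0 (1,4)[OXXOX/...OX]+0
p4 O@[OXXOX/.X.O.]: (1,0)[OXXOX/OX.O.]+0* (1,2)[OXXOX/.XOO.]+0 (1,4)[OXXOX/.X.OO]+0
p5 X@[OXXOX/OX.O.]: (1,2)[OXXOX/OXXO.]+0* (1,4)[OXXOX/OX.OX]+0
p6 O@[OXXOX/OXXO.]: (1,4)[OXXOX/OXXOO]+0*
p7 X@[OXXOX/OXXOO] terminal +0; root [OX..X/...O.] d6

PV length from [OX..X/...O.]: 6 plies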